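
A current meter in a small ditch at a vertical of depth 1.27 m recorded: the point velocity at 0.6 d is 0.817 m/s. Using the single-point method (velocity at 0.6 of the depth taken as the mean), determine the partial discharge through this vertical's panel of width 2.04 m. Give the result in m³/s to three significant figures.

v̄ = v₀.₆ = 0.817 m/s
q = v̄ × d × w = 0.8170 × 1.27 × 2.04 = 2.117 m³/s

2.12 m³/s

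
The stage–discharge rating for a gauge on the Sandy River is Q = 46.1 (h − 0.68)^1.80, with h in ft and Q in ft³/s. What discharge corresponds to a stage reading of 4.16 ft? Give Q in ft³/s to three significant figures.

435 ft³/s

Q = 46.1 × (4.16 − 0.68)^1.80 = 46.1 × 3.48^1.80 = 435.1 ft³/s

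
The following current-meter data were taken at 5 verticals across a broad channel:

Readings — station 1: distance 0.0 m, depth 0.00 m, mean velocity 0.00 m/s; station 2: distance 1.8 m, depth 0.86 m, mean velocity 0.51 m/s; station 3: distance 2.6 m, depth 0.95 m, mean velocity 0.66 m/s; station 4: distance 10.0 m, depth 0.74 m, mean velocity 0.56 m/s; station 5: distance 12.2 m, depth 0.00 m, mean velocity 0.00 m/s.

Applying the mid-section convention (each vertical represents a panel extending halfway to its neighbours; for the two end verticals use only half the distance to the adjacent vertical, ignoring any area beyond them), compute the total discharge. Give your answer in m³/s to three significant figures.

w_2 = (2.6 − 0.0)/2 = 1.3 m; q_2 = 0.51 × 0.86 × 1.3 = 0.5702 m³/s
w_3 = (10.0 − 1.8)/2 = 4.1 m; q_3 = 0.66 × 0.95 × 4.1 = 2.571 m³/s
w_4 = (12.2 − 2.6)/2 = 4.8 m; q_4 = 0.56 × 0.74 × 4.8 = 1.989 m³/s
Stations 1, 5 contribute zero (depth or velocity is 0).
Q = Σ qᵢ = 5.130 m³/s

5.13 m³/s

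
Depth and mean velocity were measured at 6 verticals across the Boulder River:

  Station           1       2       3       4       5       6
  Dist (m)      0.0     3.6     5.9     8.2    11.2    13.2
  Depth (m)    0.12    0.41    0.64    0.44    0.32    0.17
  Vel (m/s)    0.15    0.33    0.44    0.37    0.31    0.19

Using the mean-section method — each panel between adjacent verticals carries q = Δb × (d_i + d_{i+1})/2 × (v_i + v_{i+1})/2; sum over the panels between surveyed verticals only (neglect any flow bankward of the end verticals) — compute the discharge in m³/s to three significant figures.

Panel 1-2: Δb = 3.6 m, d̄ = (0.12+0.41)/2 = 0.265, v̄ = (0.15+0.33)/2 = 0.24 → q = 3.6×0.265×0.24 = 0.2290 m³/s
Panel 2-3: Δb = 2.3 m, d̄ = (0.41+0.64)/2 = 0.525, v̄ = (0.33+0.44)/2 = 0.385 → q = 2.3×0.525×0.385 = 0.4649 m³/s
Panel 3-4: Δb = 2.3 m, d̄ = (0.64+0.44)/2 = 0.54, v̄ = (0.44+0.37)/2 = 0.405 → q = 2.3×0.54×0.405 = 0.5030 m³/s
Panel 4-5: Δb = 3 m, d̄ = (0.44+0.32)/2 = 0.38, v̄ = (0.37+0.31)/2 = 0.34 → q = 3×0.38×0.34 = 0.3876 m³/s
Panel 5-6: Δb = 2 m, d̄ = (0.32+0.17)/2 = 0.245, v̄ = (0.31+0.19)/2 = 0.25 → q = 2×0.245×0.25 = 0.1225 m³/s
Q = Σ q = 1.707 m³/s

1.71 m³/s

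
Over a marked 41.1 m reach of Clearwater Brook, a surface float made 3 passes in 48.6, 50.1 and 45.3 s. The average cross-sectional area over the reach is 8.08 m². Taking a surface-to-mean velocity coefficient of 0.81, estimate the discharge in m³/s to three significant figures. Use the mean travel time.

5.60 m³/s

t̄ = (48.6 + 50.1 + 45.3) / 3 = 48 s
v_surface = L / t̄ = 41.1 / 48 = 0.8563 m/s
v_mean = 0.81 × 0.8563 = 0.6936 m/s
Q = A × v_mean = 8.08 × 0.6936 = 5.604 m³/s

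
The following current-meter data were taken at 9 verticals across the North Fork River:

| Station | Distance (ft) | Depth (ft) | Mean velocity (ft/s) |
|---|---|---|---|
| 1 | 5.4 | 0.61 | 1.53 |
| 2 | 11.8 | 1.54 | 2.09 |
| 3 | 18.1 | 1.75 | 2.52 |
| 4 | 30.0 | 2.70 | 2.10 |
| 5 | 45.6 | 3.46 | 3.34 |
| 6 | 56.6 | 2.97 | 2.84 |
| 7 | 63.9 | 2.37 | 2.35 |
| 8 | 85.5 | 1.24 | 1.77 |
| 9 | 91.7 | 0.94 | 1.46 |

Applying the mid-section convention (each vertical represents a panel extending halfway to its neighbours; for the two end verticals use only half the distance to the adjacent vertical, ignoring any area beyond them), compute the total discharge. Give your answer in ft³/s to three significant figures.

w_1 = (11.8 − 5.4)/2 = 3.2 ft; q_1 = 1.53 × 0.61 × 3.2 = 2.987 ft³/s
w_2 = (18.1 − 5.4)/2 = 6.35 ft; q_2 = 2.09 × 1.54 × 6.35 = 20.44 ft³/s
w_3 = (30.0 − 11.8)/2 = 9.1 ft; q_3 = 2.52 × 1.75 × 9.1 = 40.13 ft³/s
w_4 = (45.6 − 18.1)/2 = 13.75 ft; q_4 = 2.10 × 2.70 × 13.75 = 77.96 ft³/s
w_5 = (56.6 − 30.0)/2 = 13.3 ft; q_5 = 3.34 × 3.46 × 13.3 = 153.7 ft³/s
w_6 = (63.9 − 45.6)/2 = 9.15 ft; q_6 = 2.84 × 2.97 × 9.15 = 77.18 ft³/s
w_7 = (85.5 − 56.6)/2 = 14.45 ft; q_7 = 2.35 × 2.37 × 14.45 = 80.48 ft³/s
w_8 = (91.7 − 63.9)/2 = 13.9 ft; q_8 = 1.77 × 1.24 × 13.9 = 30.51 ft³/s
w_9 = (91.7 − 85.5)/2 = 3.1 ft; q_9 = 1.46 × 0.94 × 3.1 = 4.254 ft³/s
Q = Σ qᵢ = 487.6 ft³/s

488 ft³/s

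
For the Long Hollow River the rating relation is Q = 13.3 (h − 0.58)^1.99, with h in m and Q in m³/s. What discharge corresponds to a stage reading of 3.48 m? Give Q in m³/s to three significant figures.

Q = 13.3 × (3.48 − 0.58)^1.99 = 13.3 × 2.9^1.99 = 110.7 m³/s

111 m³/s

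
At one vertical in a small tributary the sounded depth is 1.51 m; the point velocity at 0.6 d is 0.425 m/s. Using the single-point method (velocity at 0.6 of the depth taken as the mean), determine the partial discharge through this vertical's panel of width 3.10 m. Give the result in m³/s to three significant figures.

v̄ = v₀.₆ = 0.425 m/s
q = v̄ × d × w = 0.4250 × 1.51 × 3.10 = 1.989 m³/s

1.99 m³/s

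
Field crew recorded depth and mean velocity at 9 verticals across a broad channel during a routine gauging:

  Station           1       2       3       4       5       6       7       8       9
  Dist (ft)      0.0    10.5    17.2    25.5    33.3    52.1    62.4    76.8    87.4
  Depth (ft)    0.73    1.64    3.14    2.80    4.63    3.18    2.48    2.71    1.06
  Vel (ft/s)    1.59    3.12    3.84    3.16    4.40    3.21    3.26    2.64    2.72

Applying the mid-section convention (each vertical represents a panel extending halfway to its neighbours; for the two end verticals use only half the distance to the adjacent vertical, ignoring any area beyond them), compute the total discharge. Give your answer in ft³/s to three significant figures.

836 ft³/s

w_1 = (10.5 − 0.0)/2 = 5.25 ft; q_1 = 1.59 × 0.73 × 5.25 = 6.094 ft³/s
w_2 = (17.2 − 0.0)/2 = 8.6 ft; q_2 = 3.12 × 1.64 × 8.6 = 44.00 ft³/s
w_3 = (25.5 − 10.5)/2 = 7.5 ft; q_3 = 3.84 × 3.14 × 7.5 = 90.43 ft³/s
w_4 = (33.3 − 17.2)/2 = 8.05 ft; q_4 = 3.16 × 2.80 × 8.05 = 71.23 ft³/s
w_5 = (52.1 − 25.5)/2 = 13.3 ft; q_5 = 4.40 × 4.63 × 13.3 = 270.9 ft³/s
w_6 = (62.4 − 33.3)/2 = 14.55 ft; q_6 = 3.21 × 3.18 × 14.55 = 148.5 ft³/s
w_7 = (76.8 − 52.1)/2 = 12.35 ft; q_7 = 3.26 × 2.48 × 12.35 = 99.85 ft³/s
w_8 = (87.4 − 62.4)/2 = 12.5 ft; q_8 = 2.64 × 2.71 × 12.5 = 89.43 ft³/s
w_9 = (87.4 − 76.8)/2 = 5.3 ft; q_9 = 2.72 × 1.06 × 5.3 = 15.28 ft³/s
Q = Σ qᵢ = 835.8 ft³/s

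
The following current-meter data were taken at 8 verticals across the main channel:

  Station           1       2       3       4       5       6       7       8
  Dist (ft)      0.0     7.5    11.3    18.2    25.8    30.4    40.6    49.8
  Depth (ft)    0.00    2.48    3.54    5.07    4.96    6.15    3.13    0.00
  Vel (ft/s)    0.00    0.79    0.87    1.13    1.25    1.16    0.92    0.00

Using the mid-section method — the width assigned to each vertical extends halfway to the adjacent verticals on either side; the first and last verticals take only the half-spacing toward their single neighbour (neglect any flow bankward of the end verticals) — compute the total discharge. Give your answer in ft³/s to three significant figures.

188 ft³/s

w_2 = (11.3 − 0.0)/2 = 5.65 ft; q_2 = 0.79 × 2.48 × 5.65 = 11.07 ft³/s
w_3 = (18.2 − 7.5)/2 = 5.35 ft; q_3 = 0.87 × 3.54 × 5.35 = 16.48 ft³/s
w_4 = (25.8 − 11.3)/2 = 7.25 ft; q_4 = 1.13 × 5.07 × 7.25 = 41.54 ft³/s
w_5 = (30.4 − 18.2)/2 = 6.1 ft; q_5 = 1.25 × 4.96 × 6.1 = 37.82 ft³/s
w_6 = (40.6 − 25.8)/2 = 7.4 ft; q_6 = 1.16 × 6.15 × 7.4 = 52.79 ft³/s
w_7 = (49.8 − 30.4)/2 = 9.7 ft; q_7 = 0.92 × 3.13 × 9.7 = 27.93 ft³/s
Stations 1, 8 contribute zero (depth or velocity is 0).
Q = Σ qᵢ = 187.6 ft³/s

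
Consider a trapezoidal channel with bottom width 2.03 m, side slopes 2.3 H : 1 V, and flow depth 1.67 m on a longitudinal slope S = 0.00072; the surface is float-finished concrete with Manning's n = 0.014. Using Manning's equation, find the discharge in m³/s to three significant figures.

18.1 m³/s

A = (b + z·y)·y = (2.03 + 2.3×1.67)×1.67 = 9.805 m²
P = b + 2y√(1+z²) = 2.03 + 2×1.67×√(1+2.3²) = 10.41 m
R = A/P = 9.805/10.41 = 0.9421 m
Q = (1/n)·A·R^(2/3)·S^(1/2) = (1/0.014) × 9.805 × 0.9421^(2/3) × 0.00072^(1/2) = 18.06 m³/s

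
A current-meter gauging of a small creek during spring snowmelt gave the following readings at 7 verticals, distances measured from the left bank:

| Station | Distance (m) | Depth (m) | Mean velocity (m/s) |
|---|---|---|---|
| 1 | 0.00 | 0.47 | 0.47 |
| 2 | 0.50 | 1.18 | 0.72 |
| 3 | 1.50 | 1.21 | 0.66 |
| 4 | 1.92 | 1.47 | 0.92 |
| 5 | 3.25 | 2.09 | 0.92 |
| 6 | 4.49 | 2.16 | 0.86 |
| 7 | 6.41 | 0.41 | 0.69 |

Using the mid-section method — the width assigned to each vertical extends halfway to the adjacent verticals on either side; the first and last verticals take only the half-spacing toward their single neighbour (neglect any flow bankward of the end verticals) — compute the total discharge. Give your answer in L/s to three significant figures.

w_1 = (0.50 − 0.00)/2 = 0.25 m; q_1 = 0.47 × 0.47 × 0.25 = 0.05523 m³/s
w_2 = (1.50 − 0.00)/2 = 0.75 m; q_2 = 0.72 × 1.18 × 0.75 = 0.6372 m³/s
w_3 = (1.92 − 0.50)/2 = 0.71 m; q_3 = 0.66 × 1.21 × 0.71 = 0.5670 m³/s
w_4 = (3.25 − 1.50)/2 = 0.875 m; q_4 = 0.92 × 1.47 × 0.875 = 1.183 m³/s
w_5 = (4.49 − 1.92)/2 = 1.285 m; q_5 = 0.92 × 2.09 × 1.285 = 2.471 m³/s
w_6 = (6.41 − 3.25)/2 = 1.58 m; q_6 = 0.86 × 2.16 × 1.58 = 2.935 m³/s
w_7 = (6.41 − 4.49)/2 = 0.96 m; q_7 = 0.69 × 0.41 × 0.96 = 0.2716 m³/s
Q = Σ qᵢ = 8.120 m³/s
= 8.120 × 1000 = 8120 L/s

8120 L/s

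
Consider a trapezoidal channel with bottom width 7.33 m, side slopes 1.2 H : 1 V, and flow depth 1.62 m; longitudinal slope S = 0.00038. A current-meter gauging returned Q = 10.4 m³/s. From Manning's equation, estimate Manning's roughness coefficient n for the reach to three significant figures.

0.0320

A = (b + z·y)·y = (7.33 + 1.2×1.62)×1.62 = 15.02 m²
P = b + 2y√(1+z²) = 7.33 + 2×1.62×√(1+1.2²) = 12.39 m
R = A/P = 15.02/12.39 = 1.212 m
n = (1/Q)·A·R^(2/3)·S^(1/2) = (1/10.4) × 15.02 × 1.137 × 0.01949 = 0.03202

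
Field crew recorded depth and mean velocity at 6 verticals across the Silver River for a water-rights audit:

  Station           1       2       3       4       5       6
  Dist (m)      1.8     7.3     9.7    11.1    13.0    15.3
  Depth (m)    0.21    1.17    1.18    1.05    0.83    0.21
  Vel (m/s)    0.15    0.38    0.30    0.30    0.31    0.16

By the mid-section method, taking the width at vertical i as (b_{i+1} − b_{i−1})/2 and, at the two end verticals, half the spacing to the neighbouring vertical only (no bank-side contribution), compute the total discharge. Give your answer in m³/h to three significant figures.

w_1 = (7.3 − 1.8)/2 = 2.75 m; q_1 = 0.15 × 0.21 × 2.75 = 0.08663 m³/s
w_2 = (9.7 − 1.8)/2 = 3.95 m; q_2 = 0.38 × 1.17 × 3.95 = 1.756 m³/s
w_3 = (11.1 − 7.3)/2 = 1.9 m; q_3 = 0.30 × 1.18 × 1.9 = 0.6726 m³/s
w_4 = (13.0 − 9.7)/2 = 1.65 m; q_4 = 0.30 × 1.05 × 1.65 = 0.5198 m³/s
w_5 = (15.3 − 11.1)/2 = 2.1 m; q_5 = 0.31 × 0.83 × 2.1 = 0.5403 m³/s
w_6 = (15.3 − 13.0)/2 = 1.15 m; q_6 = 0.16 × 0.21 × 1.15 = 0.03864 m³/s
Q = Σ qᵢ = 3.614 m³/s
= 3.614 × 3600 = 13010 m³/h

13000 m³/h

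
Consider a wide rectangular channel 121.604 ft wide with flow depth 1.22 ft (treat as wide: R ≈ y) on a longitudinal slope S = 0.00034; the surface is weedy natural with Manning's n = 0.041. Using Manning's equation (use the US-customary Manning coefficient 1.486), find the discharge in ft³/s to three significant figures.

A = b·y = 121.604 × 1.22 = 148.4 ft²
Wide channel: R ≈ y = 1.22 ft
Q = (1.486/n)·A·R^(2/3)·S^(1/2) = (1.486/0.041) × 148.4 × 1.220^(2/3) × 0.00034^(1/2) = 113.2 ft³/s

113 ft³/s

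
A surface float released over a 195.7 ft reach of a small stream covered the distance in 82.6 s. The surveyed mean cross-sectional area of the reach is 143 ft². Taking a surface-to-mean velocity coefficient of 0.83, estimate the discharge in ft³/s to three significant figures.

281 ft³/s

v_surface = L / t̄ = 195.7 / 82.6 = 2.369 ft/s
v_mean = 0.83 × 2.369 = 1.966 ft/s
Q = A × v_mean = 143 × 1.966 = 281.2 ft³/s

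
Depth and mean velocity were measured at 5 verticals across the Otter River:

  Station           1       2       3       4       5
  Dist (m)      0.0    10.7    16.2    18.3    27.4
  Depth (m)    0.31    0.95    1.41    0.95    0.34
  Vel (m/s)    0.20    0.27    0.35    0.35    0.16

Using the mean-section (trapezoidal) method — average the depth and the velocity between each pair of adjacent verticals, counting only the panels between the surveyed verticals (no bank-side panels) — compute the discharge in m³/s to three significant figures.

5.96 m³/s

Panel 1-2: Δb = 10.7 m, d̄ = (0.31+0.95)/2 = 0.63, v̄ = (0.20+0.27)/2 = 0.235 → q = 10.7×0.63×0.235 = 1.584 m³/s
Panel 2-3: Δb = 5.5 m, d̄ = (0.95+1.41)/2 = 1.18, v̄ = (0.27+0.35)/2 = 0.31 → q = 5.5×1.18×0.31 = 2.012 m³/s
Panel 3-4: Δb = 2.1 m, d̄ = (1.41+0.95)/2 = 1.18, v̄ = (0.35+0.35)/2 = 0.35 → q = 2.1×1.18×0.35 = 0.8673 m³/s
Panel 4-5: Δb = 9.1 m, d̄ = (0.95+0.34)/2 = 0.645, v̄ = (0.35+0.16)/2 = 0.255 → q = 9.1×0.645×0.255 = 1.497 m³/s
Q = Σ q = 5.960 m³/s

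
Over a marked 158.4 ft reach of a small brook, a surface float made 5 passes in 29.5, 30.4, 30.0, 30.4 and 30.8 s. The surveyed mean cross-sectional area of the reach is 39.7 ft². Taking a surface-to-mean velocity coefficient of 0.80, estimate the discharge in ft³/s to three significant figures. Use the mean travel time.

166 ft³/s

t̄ = (29.5 + 30.4 + 30.0 + 30.4 + 30.8) / 5 = 30.22 s
v_surface = L / t̄ = 158.4 / 30.22 = 5.242 ft/s
v_mean = 0.80 × 5.242 = 4.193 ft/s
Q = A × v_mean = 39.7 × 4.193 = 166.5 ft³/s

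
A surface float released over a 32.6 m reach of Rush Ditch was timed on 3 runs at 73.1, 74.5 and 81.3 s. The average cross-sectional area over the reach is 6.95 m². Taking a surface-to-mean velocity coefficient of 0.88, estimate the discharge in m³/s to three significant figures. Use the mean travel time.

2.61 m³/s

t̄ = (73.1 + 74.5 + 81.3) / 3 = 76.3 s
v_surface = L / t̄ = 32.6 / 76.3 = 0.4273 m/s
v_mean = 0.88 × 0.4273 = 0.3760 m/s
Q = A × v_mean = 6.95 × 0.3760 = 2.613 m³/s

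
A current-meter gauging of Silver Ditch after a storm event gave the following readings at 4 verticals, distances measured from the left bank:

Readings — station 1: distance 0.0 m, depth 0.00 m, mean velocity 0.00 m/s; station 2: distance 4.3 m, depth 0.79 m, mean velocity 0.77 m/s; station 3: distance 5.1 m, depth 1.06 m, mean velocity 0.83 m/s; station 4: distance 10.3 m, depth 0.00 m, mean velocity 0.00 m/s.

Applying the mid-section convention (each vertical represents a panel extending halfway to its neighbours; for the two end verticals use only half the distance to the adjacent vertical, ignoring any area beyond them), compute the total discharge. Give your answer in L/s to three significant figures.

w_2 = (5.1 − 0.0)/2 = 2.55 m; q_2 = 0.77 × 0.79 × 2.55 = 1.551 m³/s
w_3 = (10.3 − 4.3)/2 = 3 m; q_3 = 0.83 × 1.06 × 3 = 2.639 m³/s
Stations 1, 4 contribute zero (depth or velocity is 0).
Q = Σ qᵢ = 4.191 m³/s
= 4.191 × 1000 = 4191 L/s

4190 L/s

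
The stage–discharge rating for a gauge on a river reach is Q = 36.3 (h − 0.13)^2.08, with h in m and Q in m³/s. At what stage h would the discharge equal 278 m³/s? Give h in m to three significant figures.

h − h₀ = (Q/C)^(1/b) = (278/36.3)^(1/2.08) = 2.661 m
h = 0.13 + 2.661 = 2.791 m

2.79 m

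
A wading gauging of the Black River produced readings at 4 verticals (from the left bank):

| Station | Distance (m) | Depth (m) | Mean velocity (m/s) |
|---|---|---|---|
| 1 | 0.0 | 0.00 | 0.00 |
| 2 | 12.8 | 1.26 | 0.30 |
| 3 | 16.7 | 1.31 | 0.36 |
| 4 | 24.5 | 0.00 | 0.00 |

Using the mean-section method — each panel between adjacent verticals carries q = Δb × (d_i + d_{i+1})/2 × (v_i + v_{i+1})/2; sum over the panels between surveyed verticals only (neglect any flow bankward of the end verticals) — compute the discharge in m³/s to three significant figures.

3.78 m³/s

Panel 1-2: Δb = 12.8 m, d̄ = (0.00+1.26)/2 = 0.63, v̄ = (0.00+0.30)/2 = 0.15 → q = 12.8×0.63×0.15 = 1.210 m³/s
Panel 2-3: Δb = 3.9 m, d̄ = (1.26+1.31)/2 = 1.285, v̄ = (0.30+0.36)/2 = 0.33 → q = 3.9×1.285×0.33 = 1.654 m³/s
Panel 3-4: Δb = 7.8 m, d̄ = (1.31+0.00)/2 = 0.655, v̄ = (0.36+0.00)/2 = 0.18 → q = 7.8×0.655×0.18 = 0.9196 m³/s
Q = Σ q = 3.783 m³/s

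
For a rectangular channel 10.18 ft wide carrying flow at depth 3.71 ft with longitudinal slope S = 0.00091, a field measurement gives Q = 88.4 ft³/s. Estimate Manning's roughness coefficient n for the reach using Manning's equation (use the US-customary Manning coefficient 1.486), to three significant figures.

A = b·y = 10.18 × 3.71 = 37.77 ft²
P = b + 2y = 10.18 + 2×3.71 = 17.60 ft
R = A/P = 37.77/17.60 = 2.146 ft
n = (1.486/Q)·A·R^(2/3)·S^(1/2) = (1.486/88.4) × 37.77 × 1.664 × 0.03017 = 0.03186

0.0319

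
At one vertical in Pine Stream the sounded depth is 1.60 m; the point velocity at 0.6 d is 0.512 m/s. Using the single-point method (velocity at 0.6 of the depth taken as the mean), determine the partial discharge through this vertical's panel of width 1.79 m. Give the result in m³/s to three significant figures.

1.47 m³/s

v̄ = v₀.₆ = 0.512 m/s
q = v̄ × d × w = 0.5120 × 1.60 × 1.79 = 1.466 m³/s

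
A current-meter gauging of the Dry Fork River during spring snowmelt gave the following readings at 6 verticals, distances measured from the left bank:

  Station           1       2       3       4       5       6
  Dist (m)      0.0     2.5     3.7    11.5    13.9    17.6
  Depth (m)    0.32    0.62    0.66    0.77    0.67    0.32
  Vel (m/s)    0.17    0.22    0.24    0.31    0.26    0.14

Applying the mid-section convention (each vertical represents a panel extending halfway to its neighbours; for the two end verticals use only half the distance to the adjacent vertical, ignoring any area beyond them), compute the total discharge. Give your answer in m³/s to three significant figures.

2.86 m³/s

w_1 = (2.5 − 0.0)/2 = 1.25 m; q_1 = 0.17 × 0.32 × 1.25 = 0.06800 m³/s
w_2 = (3.7 − 0.0)/2 = 1.85 m; q_2 = 0.22 × 0.62 × 1.85 = 0.2523 m³/s
w_3 = (11.5 − 2.5)/2 = 4.5 m; q_3 = 0.24 × 0.66 × 4.5 = 0.7128 m³/s
w_4 = (13.9 − 3.7)/2 = 5.1 m; q_4 = 0.31 × 0.77 × 5.1 = 1.217 m³/s
w_5 = (17.6 − 11.5)/2 = 3.05 m; q_5 = 0.26 × 0.67 × 3.05 = 0.5313 m³/s
w_6 = (17.6 − 13.9)/2 = 1.85 m; q_6 = 0.14 × 0.32 × 1.85 = 0.08288 m³/s
Q = Σ qᵢ = 2.865 m³/s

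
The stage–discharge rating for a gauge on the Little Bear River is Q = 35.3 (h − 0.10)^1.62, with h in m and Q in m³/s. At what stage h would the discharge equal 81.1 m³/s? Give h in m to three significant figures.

1.77 m

h − h₀ = (Q/C)^(1/b) = (81.1/35.3)^(1/1.62) = 1.671 m
h = 0.10 + 1.671 = 1.771 m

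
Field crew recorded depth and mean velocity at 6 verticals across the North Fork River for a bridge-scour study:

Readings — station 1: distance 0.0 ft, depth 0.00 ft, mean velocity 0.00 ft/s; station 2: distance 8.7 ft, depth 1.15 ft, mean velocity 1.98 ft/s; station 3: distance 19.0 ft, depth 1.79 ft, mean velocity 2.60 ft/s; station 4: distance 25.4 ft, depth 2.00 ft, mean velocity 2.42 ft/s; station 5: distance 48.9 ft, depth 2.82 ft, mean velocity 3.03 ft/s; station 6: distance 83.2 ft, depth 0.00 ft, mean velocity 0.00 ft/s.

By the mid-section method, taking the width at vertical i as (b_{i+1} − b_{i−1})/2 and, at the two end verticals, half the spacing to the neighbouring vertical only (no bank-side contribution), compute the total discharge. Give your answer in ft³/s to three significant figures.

w_2 = (19.0 − 0.0)/2 = 9.5 ft; q_2 = 1.98 × 1.15 × 9.5 = 21.63 ft³/s
w_3 = (25.4 − 8.7)/2 = 8.35 ft; q_3 = 2.60 × 1.79 × 8.35 = 38.86 ft³/s
w_4 = (48.9 − 19.0)/2 = 14.95 ft; q_4 = 2.42 × 2.00 × 14.95 = 72.36 ft³/s
w_5 = (83.2 − 25.4)/2 = 28.9 ft; q_5 = 3.03 × 2.82 × 28.9 = 246.9 ft³/s
Stations 1, 6 contribute zero (depth or velocity is 0).
Q = Σ qᵢ = 379.8 ft³/s

380 ft³/s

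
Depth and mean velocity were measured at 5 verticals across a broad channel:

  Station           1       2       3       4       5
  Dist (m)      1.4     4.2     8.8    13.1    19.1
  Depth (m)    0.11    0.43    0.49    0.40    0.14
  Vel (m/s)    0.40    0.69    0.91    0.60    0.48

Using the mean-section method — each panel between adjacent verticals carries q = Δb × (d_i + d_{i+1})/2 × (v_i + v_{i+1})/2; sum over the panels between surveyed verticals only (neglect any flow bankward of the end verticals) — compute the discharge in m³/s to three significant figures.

Panel 1-2: Δb = 2.8 m, d̄ = (0.11+0.43)/2 = 0.27, v̄ = (0.40+0.69)/2 = 0.545 → q = 2.8×0.27×0.545 = 0.4120 m³/s
Panel 2-3: Δb = 4.6 m, d̄ = (0.43+0.49)/2 = 0.46, v̄ = (0.69+0.91)/2 = 0.8 → q = 4.6×0.46×0.8 = 1.693 m³/s
Panel 3-4: Δb = 4.3 m, d̄ = (0.49+0.40)/2 = 0.445, v̄ = (0.91+0.60)/2 = 0.755 → q = 4.3×0.445×0.755 = 1.445 m³/s
Panel 4-5: Δb = 6 m, d̄ = (0.40+0.14)/2 = 0.27, v̄ = (0.60+0.48)/2 = 0.54 → q = 6×0.27×0.54 = 0.8748 m³/s
Q = Σ q = 4.424 m³/s

4.42 m³/s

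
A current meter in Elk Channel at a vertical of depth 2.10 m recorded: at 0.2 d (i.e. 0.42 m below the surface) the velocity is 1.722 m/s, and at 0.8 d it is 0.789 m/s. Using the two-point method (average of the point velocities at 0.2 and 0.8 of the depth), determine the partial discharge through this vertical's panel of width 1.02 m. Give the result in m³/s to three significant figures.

2.69 m³/s

v̄ = (1.722 + 0.789) / 2 = 1.256 m/s
q = v̄ × d × w = 1.256 × 2.10 × 1.02 = 2.689 m³/s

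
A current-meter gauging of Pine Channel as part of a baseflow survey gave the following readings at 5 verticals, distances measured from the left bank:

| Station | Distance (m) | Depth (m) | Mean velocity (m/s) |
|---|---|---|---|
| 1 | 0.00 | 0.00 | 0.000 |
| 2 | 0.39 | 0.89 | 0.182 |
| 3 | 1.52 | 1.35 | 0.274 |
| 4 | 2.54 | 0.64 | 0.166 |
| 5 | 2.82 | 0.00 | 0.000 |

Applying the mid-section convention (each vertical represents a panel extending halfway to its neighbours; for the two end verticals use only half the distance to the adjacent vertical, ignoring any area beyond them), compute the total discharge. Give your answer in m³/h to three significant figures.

2120 m³/h

w_2 = (1.52 − 0.00)/2 = 0.76 m; q_2 = 0.182 × 0.89 × 0.76 = 0.1231 m³/s
w_3 = (2.54 − 0.39)/2 = 1.075 m; q_3 = 0.274 × 1.35 × 1.075 = 0.3976 m³/s
w_4 = (2.82 − 1.52)/2 = 0.65 m; q_4 = 0.166 × 0.64 × 0.65 = 0.06906 m³/s
Stations 1, 5 contribute zero (depth or velocity is 0).
Q = Σ qᵢ = 0.5898 m³/s
= 0.5898 × 3600 = 2123 m³/h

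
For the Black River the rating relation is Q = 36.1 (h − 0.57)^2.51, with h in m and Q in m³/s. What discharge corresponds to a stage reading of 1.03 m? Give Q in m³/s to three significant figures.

Q = 36.1 × (1.03 − 0.57)^2.51 = 36.1 × 0.46^2.51 = 5.141 m³/s

5.14 m³/s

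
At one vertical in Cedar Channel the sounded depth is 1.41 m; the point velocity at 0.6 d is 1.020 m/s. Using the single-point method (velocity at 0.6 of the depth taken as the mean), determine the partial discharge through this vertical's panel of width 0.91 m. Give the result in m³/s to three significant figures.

1.31 m³/s

v̄ = v₀.₆ = 1.020 m/s
q = v̄ × d × w = 1.020 × 1.41 × 0.91 = 1.309 m³/s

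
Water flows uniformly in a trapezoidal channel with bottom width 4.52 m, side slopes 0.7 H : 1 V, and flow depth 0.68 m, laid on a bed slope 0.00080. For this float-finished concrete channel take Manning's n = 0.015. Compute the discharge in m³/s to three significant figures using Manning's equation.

4.30 m³/s

A = (b + z·y)·y = (4.52 + 0.7×0.68)×0.68 = 3.397 m²
P = b + 2y√(1+z²) = 4.52 + 2×0.68×√(1+0.7²) = 6.180 m
R = A/P = 3.397/6.180 = 0.5497 m
Q = (1/n)·A·R^(2/3)·S^(1/2) = (1/0.015) × 3.397 × 0.5497^(2/3) × 0.00080^(1/2) = 4.299 m³/s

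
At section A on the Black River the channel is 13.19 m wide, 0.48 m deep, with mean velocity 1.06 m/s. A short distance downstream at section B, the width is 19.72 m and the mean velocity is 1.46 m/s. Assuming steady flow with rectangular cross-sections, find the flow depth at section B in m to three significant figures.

Q = A₁V₁ = (13.19×0.48) × 1.06 = 6.711 m³/s
d₂ = Q/(b₂ V₂) = 6.711/(19.72×1.46) = 0.2331 m

0.233 m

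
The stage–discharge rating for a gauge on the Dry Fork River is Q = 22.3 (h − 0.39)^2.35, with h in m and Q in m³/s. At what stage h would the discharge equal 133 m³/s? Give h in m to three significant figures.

2.53 m

h − h₀ = (Q/C)^(1/b) = (133/22.3)^(1/2.35) = 2.138 m
h = 0.39 + 2.138 = 2.528 m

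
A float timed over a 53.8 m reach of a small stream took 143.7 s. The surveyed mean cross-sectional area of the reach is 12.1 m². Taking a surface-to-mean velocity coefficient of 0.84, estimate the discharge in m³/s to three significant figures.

3.81 m³/s

v_surface = L / t̄ = 53.8 / 143.7 = 0.3744 m/s
v_mean = 0.84 × 0.3744 = 0.3145 m/s
Q = A × v_mean = 12.1 × 0.3145 = 3.805 m³/s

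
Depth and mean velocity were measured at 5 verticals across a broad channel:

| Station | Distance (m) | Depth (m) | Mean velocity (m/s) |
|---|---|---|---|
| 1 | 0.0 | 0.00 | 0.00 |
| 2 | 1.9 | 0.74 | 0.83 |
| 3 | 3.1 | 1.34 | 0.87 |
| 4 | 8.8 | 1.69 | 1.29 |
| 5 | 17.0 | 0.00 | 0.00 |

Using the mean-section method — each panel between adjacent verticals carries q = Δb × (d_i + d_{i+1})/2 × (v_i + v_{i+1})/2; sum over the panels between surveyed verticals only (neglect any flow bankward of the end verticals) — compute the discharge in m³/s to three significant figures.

Panel 1-2: Δb = 1.9 m, d̄ = (0.00+0.74)/2 = 0.37, v̄ = (0.00+0.83)/2 = 0.415 → q = 1.9×0.37×0.415 = 0.2917 m³/s
Panel 2-3: Δb = 1.2 m, d̄ = (0.74+1.34)/2 = 1.04, v̄ = (0.83+0.87)/2 = 0.85 → q = 1.2×1.04×0.85 = 1.061 m³/s
Panel 3-4: Δb = 5.7 m, d̄ = (1.34+1.69)/2 = 1.515, v̄ = (0.87+1.29)/2 = 1.08 → q = 5.7×1.515×1.08 = 9.326 m³/s
Panel 4-5: Δb = 8.2 m, d̄ = (1.69+0.00)/2 = 0.845, v̄ = (1.29+0.00)/2 = 0.645 → q = 8.2×0.845×0.645 = 4.469 m³/s
Q = Σ q = 15.15 m³/s

15.1 m³/s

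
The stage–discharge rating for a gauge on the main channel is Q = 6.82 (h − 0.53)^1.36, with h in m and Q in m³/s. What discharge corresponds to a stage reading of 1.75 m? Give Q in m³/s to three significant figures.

8.94 m³/s

Q = 6.82 × (1.75 − 0.53)^1.36 = 6.82 × 1.22^1.36 = 8.938 m³/s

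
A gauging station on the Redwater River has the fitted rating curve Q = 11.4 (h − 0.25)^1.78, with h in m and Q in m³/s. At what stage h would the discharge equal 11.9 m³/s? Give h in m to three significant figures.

1.27 m

h − h₀ = (Q/C)^(1/b) = (11.9/11.4)^(1/1.78) = 1.024 m
h = 0.25 + 1.024 = 1.274 m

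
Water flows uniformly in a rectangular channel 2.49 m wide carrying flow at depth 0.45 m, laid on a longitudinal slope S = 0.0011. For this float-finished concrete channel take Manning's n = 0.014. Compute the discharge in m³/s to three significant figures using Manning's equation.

1.27 m³/s

A = b·y = 2.49 × 0.45 = 1.121 m²
P = b + 2y = 2.49 + 2×0.45 = 3.390 m
R = A/P = 1.121/3.390 = 0.3305 m
Q = (1/n)·A·R^(2/3)·S^(1/2) = (1/0.014) × 1.121 × 0.3305^(2/3) × 0.0011^(1/2) = 1.269 m³/s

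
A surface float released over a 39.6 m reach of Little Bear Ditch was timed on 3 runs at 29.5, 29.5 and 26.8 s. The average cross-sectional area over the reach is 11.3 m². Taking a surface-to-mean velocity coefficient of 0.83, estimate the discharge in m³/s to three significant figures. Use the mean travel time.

13.0 m³/s

t̄ = (29.5 + 29.5 + 26.8) / 3 = 28.6 s
v_surface = L / t̄ = 39.6 / 28.6 = 1.385 m/s
v_mean = 0.83 × 1.385 = 1.149 m/s
Q = A × v_mean = 11.3 × 1.149 = 12.99 m³/s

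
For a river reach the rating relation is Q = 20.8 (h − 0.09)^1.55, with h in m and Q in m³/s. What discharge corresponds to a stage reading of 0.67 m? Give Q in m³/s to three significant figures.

8.94 m³/s

Q = 20.8 × (0.67 − 0.09)^1.55 = 20.8 × 0.58^1.55 = 8.941 m³/s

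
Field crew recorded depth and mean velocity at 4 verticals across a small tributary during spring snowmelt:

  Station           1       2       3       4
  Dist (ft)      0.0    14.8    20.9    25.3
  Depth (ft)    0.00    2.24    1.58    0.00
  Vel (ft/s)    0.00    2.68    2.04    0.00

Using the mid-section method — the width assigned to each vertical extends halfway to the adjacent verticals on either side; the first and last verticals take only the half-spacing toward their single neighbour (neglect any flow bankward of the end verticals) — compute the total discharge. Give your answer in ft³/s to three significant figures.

79.7 ft³/s

w_2 = (20.9 − 0.0)/2 = 10.45 ft; q_2 = 2.68 × 2.24 × 10.45 = 62.73 ft³/s
w_3 = (25.3 − 14.8)/2 = 5.25 ft; q_3 = 2.04 × 1.58 × 5.25 = 16.92 ft³/s
Stations 1, 4 contribute zero (depth or velocity is 0).
Q = Σ qᵢ = 79.66 ft³/s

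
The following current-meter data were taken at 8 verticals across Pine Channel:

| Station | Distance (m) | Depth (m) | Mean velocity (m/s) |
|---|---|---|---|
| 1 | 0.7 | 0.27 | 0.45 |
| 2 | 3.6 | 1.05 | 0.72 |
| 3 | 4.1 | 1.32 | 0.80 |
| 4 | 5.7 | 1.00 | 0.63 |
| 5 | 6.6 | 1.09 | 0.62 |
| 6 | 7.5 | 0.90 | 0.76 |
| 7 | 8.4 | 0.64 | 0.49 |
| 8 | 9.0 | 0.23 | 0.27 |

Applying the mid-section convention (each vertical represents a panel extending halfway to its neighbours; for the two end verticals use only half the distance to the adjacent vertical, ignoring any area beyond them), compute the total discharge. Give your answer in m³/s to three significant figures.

w_1 = (3.6 − 0.7)/2 = 1.45 m; q_1 = 0.45 × 0.27 × 1.45 = 0.1762 m³/s
w_2 = (4.1 − 0.7)/2 = 1.7 m; q_2 = 0.72 × 1.05 × 1.7 = 1.285 m³/s
w_3 = (5.7 − 3.6)/2 = 1.05 m; q_3 = 0.80 × 1.32 × 1.05 = 1.109 m³/s
w_4 = (6.6 − 4.1)/2 = 1.25 m; q_4 = 0.63 × 1.00 × 1.25 = 0.7875 m³/s
w_5 = (7.5 − 5.7)/2 = 0.9 m; q_5 = 0.62 × 1.09 × 0.9 = 0.6082 m³/s
w_6 = (8.4 − 6.6)/2 = 0.9 m; q_6 = 0.76 × 0.90 × 0.9 = 0.6156 m³/s
w_7 = (9.0 − 7.5)/2 = 0.75 m; q_7 = 0.49 × 0.64 × 0.75 = 0.2352 m³/s
w_8 = (9.0 − 8.4)/2 = 0.3 m; q_8 = 0.27 × 0.23 × 0.3 = 0.01863 m³/s
Q = Σ qᵢ = 4.835 m³/s

4.84 m³/s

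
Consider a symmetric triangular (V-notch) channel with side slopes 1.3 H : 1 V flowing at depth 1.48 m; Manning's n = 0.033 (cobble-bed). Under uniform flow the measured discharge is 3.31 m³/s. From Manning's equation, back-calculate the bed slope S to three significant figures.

0.00300

A = z·y² = 1.3×1.48² = 2.848 m²
P = 2y√(1+z²) = 2×1.48×√(1+1.3²) = 4.855 m
R = A/P = 2.848/4.855 = 0.5865 m
S = (Q·n / (1·A·R^(2/3)))² = (3.31×0.033 / (1×2.848×0.7007))² = 0.002997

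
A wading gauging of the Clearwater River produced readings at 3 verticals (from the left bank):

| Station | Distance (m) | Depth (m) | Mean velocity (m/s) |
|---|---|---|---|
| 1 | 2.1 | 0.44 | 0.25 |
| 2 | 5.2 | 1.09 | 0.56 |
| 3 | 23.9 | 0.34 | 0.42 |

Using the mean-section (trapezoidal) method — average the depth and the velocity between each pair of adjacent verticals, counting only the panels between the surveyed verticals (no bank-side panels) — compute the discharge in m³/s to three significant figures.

7.51 m³/s

Panel 1-2: Δb = 3.1 m, d̄ = (0.44+1.09)/2 = 0.765, v̄ = (0.25+0.56)/2 = 0.405 → q = 3.1×0.765×0.405 = 0.9605 m³/s
Panel 2-3: Δb = 18.7 m, d̄ = (1.09+0.34)/2 = 0.715, v̄ = (0.56+0.42)/2 = 0.49 → q = 18.7×0.715×0.49 = 6.552 m³/s
Q = Σ q = 7.512 m³/s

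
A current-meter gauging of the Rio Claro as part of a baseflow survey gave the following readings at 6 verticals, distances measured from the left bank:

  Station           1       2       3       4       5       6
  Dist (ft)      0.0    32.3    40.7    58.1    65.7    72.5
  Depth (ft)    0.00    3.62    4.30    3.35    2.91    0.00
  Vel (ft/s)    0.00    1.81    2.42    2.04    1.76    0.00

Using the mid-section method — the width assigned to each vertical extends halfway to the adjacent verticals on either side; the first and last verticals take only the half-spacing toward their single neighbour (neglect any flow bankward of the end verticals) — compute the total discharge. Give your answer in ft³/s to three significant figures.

w_2 = (40.7 − 0.0)/2 = 20.35 ft; q_2 = 1.81 × 3.62 × 20.35 = 133.3 ft³/s
w_3 = (58.1 − 32.3)/2 = 12.9 ft; q_3 = 2.42 × 4.30 × 12.9 = 134.2 ft³/s
w_4 = (65.7 − 40.7)/2 = 12.5 ft; q_4 = 2.04 × 3.35 × 12.5 = 85.43 ft³/s
w_5 = (72.5 − 58.1)/2 = 7.2 ft; q_5 = 1.76 × 2.91 × 7.2 = 36.88 ft³/s
Stations 1, 6 contribute zero (depth or velocity is 0).
Q = Σ qᵢ = 389.9 ft³/s

390 ft³/s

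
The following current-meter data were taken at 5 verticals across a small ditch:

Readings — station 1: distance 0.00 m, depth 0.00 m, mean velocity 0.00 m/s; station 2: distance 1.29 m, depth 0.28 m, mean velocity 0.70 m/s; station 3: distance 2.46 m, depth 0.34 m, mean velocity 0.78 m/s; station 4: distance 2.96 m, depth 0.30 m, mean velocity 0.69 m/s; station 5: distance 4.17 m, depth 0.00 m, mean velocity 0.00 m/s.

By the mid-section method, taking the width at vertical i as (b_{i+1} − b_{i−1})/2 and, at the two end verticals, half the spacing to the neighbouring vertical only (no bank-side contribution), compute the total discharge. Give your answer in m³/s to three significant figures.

0.640 m³/s

w_2 = (2.46 − 0.00)/2 = 1.23 m; q_2 = 0.70 × 0.28 × 1.23 = 0.2411 m³/s
w_3 = (2.96 − 1.29)/2 = 0.835 m; q_3 = 0.78 × 0.34 × 0.835 = 0.2214 m³/s
w_4 = (4.17 − 2.46)/2 = 0.855 m; q_4 = 0.69 × 0.30 × 0.855 = 0.1770 m³/s
Stations 1, 5 contribute zero (depth or velocity is 0).
Q = Σ qᵢ = 0.6395 m³/s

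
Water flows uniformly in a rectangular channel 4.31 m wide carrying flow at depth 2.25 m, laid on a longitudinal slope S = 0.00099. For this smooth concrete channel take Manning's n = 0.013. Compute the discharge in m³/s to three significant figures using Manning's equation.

25.0 m³/s

A = b·y = 4.31 × 2.25 = 9.698 m²
P = b + 2y = 4.31 + 2×2.25 = 8.810 m
R = A/P = 9.698/8.810 = 1.101 m
Q = (1/n)·A·R^(2/3)·S^(1/2) = (1/0.013) × 9.698 × 1.101^(2/3) × 0.00099^(1/2) = 25.02 m³/s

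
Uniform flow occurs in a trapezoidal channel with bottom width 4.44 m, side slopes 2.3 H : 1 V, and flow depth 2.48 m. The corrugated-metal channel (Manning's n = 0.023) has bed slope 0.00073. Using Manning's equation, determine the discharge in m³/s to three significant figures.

A = (b + z·y)·y = (4.44 + 2.3×2.48)×2.48 = 25.16 m²
P = b + 2y√(1+z²) = 4.44 + 2×2.48×√(1+2.3²) = 16.88 m
R = A/P = 25.16/16.88 = 1.490 m
Q = (1/n)·A·R^(2/3)·S^(1/2) = (1/0.023) × 25.16 × 1.490^(2/3) × 0.00073^(1/2) = 38.56 m³/s

38.6 m³/s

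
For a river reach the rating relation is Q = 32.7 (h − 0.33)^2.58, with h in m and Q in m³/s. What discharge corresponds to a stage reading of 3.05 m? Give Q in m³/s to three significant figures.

432 m³/s

Q = 32.7 × (3.05 − 0.33)^2.58 = 32.7 × 2.72^2.58 = 432.3 m³/s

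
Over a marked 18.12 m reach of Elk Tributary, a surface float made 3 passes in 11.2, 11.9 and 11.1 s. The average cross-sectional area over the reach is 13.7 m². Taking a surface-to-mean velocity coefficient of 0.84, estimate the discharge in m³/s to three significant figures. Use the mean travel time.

18.3 m³/s

t̄ = (11.2 + 11.9 + 11.1) / 3 = 11.4 s
v_surface = L / t̄ = 18.12 / 11.4 = 1.589 m/s
v_mean = 0.84 × 1.589 = 1.335 m/s
Q = A × v_mean = 13.7 × 1.335 = 18.29 m³/s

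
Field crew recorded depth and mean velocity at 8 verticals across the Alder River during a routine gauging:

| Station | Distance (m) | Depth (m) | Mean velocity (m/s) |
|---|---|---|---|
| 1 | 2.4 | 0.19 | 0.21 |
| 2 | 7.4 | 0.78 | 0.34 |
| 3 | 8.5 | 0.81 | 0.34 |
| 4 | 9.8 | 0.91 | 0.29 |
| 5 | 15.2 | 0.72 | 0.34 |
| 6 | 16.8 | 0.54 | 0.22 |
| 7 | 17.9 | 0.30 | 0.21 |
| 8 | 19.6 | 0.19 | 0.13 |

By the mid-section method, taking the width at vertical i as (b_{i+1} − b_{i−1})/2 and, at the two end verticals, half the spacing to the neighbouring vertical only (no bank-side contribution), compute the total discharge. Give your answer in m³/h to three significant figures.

11700 m³/h

w_1 = (7.4 − 2.4)/2 = 2.5 m; q_1 = 0.21 × 0.19 × 2.5 = 0.09975 m³/s
w_2 = (8.5 − 2.4)/2 = 3.05 m; q_2 = 0.34 × 0.78 × 3.05 = 0.8089 m³/s
w_3 = (9.8 − 7.4)/2 = 1.2 m; q_3 = 0.34 × 0.81 × 1.2 = 0.3305 m³/s
w_4 = (15.2 − 8.5)/2 = 3.35 m; q_4 = 0.29 × 0.91 × 3.35 = 0.8841 m³/s
w_5 = (16.8 − 9.8)/2 = 3.5 m; q_5 = 0.34 × 0.72 × 3.5 = 0.8568 m³/s
w_6 = (17.9 − 15.2)/2 = 1.35 m; q_6 = 0.22 × 0.54 × 1.35 = 0.1604 m³/s
w_7 = (19.6 − 16.8)/2 = 1.4 m; q_7 = 0.21 × 0.30 × 1.4 = 0.08820 m³/s
w_8 = (19.6 − 17.9)/2 = 0.85 m; q_8 = 0.13 × 0.19 × 0.85 = 0.02100 m³/s
Q = Σ qᵢ = 3.250 m³/s
= 3.250 × 3600 = 11700 m³/h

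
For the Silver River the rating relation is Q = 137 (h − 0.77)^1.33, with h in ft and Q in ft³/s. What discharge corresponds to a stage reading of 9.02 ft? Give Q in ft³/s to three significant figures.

Q = 137 × (9.02 − 0.77)^1.33 = 137 × 8.25^1.33 = 2268 ft³/s

2270 ft³/s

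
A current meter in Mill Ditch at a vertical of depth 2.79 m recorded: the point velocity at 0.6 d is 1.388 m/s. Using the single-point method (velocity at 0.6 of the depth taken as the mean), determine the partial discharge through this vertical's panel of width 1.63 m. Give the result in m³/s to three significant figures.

v̄ = v₀.₆ = 1.388 m/s
q = v̄ × d × w = 1.388 × 2.79 × 1.63 = 6.312 m³/s

6.31 m³/s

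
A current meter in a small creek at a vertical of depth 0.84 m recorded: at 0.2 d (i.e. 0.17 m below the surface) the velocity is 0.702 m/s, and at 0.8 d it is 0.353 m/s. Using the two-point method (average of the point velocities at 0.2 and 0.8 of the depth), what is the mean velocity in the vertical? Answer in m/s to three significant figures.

0.528 m/s

v̄ = (0.702 + 0.353) / 2 = 0.5275 m/s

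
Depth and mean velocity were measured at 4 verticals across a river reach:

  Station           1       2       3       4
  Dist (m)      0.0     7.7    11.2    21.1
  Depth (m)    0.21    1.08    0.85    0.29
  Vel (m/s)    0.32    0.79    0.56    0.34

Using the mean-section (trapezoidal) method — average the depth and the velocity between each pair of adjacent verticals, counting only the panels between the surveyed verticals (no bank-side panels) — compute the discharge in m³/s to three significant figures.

Panel 1-2: Δb = 7.7 m, d̄ = (0.21+1.08)/2 = 0.645, v̄ = (0.32+0.79)/2 = 0.555 → q = 7.7×0.645×0.555 = 2.756 m³/s
Panel 2-3: Δb = 3.5 m, d̄ = (1.08+0.85)/2 = 0.965, v̄ = (0.79+0.56)/2 = 0.675 → q = 3.5×0.965×0.675 = 2.280 m³/s
Panel 3-4: Δb = 9.9 m, d̄ = (0.85+0.29)/2 = 0.57, v̄ = (0.56+0.34)/2 = 0.45 → q = 9.9×0.57×0.45 = 2.539 m³/s
Q = Σ q = 7.576 m³/s

7.58 m³/s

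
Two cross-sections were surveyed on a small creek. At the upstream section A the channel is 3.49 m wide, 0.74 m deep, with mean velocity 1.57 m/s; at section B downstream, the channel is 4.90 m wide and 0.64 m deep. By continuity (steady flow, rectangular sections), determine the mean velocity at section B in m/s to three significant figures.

Q = A₁V₁ = (3.49×0.74) × 1.57 = 4.055 m³/s
A₂ = 4.90 × 0.64 = 3.136 m²
V₂ = Q/A₂ = 4.055/3.136 = 1.293 m/s

1.29 m/s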